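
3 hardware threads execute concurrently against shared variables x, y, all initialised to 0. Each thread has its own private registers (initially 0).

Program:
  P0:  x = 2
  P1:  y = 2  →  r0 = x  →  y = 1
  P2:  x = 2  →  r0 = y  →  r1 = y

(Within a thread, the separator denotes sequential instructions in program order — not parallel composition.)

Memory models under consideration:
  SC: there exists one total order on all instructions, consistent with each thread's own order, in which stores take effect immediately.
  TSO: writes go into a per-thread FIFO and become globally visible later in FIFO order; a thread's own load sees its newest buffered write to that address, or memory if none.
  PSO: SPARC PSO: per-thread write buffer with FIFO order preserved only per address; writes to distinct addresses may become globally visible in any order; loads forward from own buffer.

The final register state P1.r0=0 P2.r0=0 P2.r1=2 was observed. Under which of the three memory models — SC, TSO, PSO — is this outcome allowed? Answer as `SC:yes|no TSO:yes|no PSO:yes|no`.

SC:no TSO:yes PSO:yes

outcome vector order: (P1.r0,P2.r0,P2.r1)
under SC → (0,1,1), (0,2,1), (0,2,2), (2,0,0), (2,0,1), (2,0,2), (2,1,1), (2,2,1), (2,2,2)
under TSO → (0,0,0), (0,0,1), (0,0,2), (0,1,1), (0,2,1), (0,2,2), (2,0,0), (2,0,1), (2,0,2), (2,1,1), (2,2,1), (2,2,2)
under PSO → (0,0,0), (0,0,1), (0,0,2), (0,1,1), (0,2,1), (0,2,2), (2,0,0), (2,0,1), (2,0,2), (2,1,1), (2,2,1), (2,2,2)
target (0,0,2) ∈ {TSO,PSO}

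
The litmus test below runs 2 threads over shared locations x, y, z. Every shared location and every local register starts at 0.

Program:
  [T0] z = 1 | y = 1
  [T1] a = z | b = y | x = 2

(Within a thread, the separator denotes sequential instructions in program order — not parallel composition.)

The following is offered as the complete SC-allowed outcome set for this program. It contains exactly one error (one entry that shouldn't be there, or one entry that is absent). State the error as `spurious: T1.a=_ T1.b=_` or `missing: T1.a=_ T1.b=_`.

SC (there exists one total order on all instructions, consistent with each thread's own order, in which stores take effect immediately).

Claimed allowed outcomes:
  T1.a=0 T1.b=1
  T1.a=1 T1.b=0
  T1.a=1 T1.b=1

missing: T1.a=0 T1.b=0

outcome vector order: (T1.a,T1.b)
SC: 4 outcomes — {00; 01; 10; 11}
SC∖claimed = {00}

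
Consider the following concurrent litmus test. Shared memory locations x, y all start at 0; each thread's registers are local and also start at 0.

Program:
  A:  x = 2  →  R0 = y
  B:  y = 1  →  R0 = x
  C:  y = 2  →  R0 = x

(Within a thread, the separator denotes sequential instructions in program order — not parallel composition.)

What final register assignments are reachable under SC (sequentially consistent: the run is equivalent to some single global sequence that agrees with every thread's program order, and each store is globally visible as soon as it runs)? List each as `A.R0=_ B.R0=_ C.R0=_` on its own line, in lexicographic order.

A.R0=0 B.R0=2 C.R0=2
A.R0=1 B.R0=0 C.R0=0
A.R0=1 B.R0=0 C.R0=2
A.R0=1 B.R0=2 C.R0=0
A.R0=1 B.R0=2 C.R0=2
A.R0=2 B.R0=0 C.R0=0
A.R0=2 B.R0=0 C.R0=2
A.R0=2 B.R0=2 C.R0=0
A.R0=2 B.R0=2 C.R0=2

outcome vector order: (A.R0,B.R0,C.R0)
|SC outcomes| = 9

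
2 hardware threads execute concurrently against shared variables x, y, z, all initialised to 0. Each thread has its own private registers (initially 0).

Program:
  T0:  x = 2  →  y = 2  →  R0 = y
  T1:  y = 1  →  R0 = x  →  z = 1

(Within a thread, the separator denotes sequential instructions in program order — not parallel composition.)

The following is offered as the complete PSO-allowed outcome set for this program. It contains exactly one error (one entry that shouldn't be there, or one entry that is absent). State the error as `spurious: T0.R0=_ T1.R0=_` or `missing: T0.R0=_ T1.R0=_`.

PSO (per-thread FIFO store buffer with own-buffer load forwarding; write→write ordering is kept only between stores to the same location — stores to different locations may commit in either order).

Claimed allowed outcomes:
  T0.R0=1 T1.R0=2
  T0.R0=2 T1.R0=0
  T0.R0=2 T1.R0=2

missing: T0.R0=1 T1.R0=0

outcome vector order: (T0.R0,T1.R0)
PSO (4): (1,0) (1,2) (2,0) (2,2)
PSO∖claimed = {(1,0)}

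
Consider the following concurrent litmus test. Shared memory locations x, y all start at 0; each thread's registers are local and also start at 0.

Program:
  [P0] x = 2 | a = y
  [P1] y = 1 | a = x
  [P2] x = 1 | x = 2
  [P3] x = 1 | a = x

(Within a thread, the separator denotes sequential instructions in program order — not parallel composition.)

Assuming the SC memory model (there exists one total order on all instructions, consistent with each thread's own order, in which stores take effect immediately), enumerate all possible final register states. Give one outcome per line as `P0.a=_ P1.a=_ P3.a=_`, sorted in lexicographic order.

P0.a=0 P1.a=1 P3.a=1
P0.a=0 P1.a=1 P3.a=2
P0.a=0 P1.a=2 P3.a=1
P0.a=0 P1.a=2 P3.a=2
P0.a=1 P1.a=0 P3.a=1
P0.a=1 P1.a=0 P3.a=2
P0.a=1 P1.a=1 P3.a=1
P0.a=1 P1.a=1 P3.a=2
P0.a=1 P1.a=2 P3.a=1
P0.a=1 P1.a=2 P3.a=2

outcome vector order: (P0.a,P1.a,P3.a)
|SC outcomes| = 10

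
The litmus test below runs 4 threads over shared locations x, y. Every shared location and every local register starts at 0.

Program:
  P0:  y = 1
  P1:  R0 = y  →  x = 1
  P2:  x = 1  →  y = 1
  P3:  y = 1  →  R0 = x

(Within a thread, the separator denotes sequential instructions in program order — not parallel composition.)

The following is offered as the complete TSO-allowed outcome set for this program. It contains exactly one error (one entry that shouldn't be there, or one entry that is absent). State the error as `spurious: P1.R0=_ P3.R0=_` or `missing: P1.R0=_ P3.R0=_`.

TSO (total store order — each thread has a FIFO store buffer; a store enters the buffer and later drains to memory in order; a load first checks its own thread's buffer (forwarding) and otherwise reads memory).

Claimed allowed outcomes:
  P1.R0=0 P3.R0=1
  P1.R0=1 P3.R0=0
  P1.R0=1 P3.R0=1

outcome vector order: (P1.R0,P3.R0)
[TSO] allowed = {<0 0>; <0 1>; <1 0>; <1 1>}
TSO∖claimed = {<0 0>}

missing: P1.R0=0 P3.R0=0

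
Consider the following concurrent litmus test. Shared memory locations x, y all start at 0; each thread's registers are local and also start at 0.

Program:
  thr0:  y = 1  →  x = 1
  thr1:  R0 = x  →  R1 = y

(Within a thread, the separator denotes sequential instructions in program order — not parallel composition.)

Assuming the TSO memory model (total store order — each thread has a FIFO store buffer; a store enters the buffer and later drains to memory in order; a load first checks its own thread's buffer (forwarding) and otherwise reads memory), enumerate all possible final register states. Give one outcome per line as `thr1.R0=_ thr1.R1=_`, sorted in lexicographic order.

outcome vector order: (thr1.R0,thr1.R1)
|TSO outcomes| = 3

thr1.R0=0 thr1.R1=0
thr1.R0=0 thr1.R1=1
thr1.R0=1 thr1.R1=1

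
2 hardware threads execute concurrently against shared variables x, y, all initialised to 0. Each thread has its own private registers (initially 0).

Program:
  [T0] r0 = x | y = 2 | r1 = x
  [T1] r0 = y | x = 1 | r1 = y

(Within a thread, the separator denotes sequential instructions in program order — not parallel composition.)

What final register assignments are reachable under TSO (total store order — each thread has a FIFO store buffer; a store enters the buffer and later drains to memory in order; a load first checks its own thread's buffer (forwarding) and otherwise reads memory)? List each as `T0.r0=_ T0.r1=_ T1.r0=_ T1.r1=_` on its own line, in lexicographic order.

T0.r0=0 T0.r1=0 T1.r0=0 T1.r1=0
T0.r0=0 T0.r1=0 T1.r0=0 T1.r1=2
T0.r0=0 T0.r1=0 T1.r0=2 T1.r1=2
T0.r0=0 T0.r1=1 T1.r0=0 T1.r1=0
T0.r0=0 T0.r1=1 T1.r0=0 T1.r1=2
T0.r0=0 T0.r1=1 T1.r0=2 T1.r1=2
T0.r0=1 T0.r1=1 T1.r0=0 T1.r1=0
T0.r0=1 T0.r1=1 T1.r0=0 T1.r1=2

outcome vector order: (T0.r0,T0.r1,T1.r0,T1.r1)
|TSO outcomes| = 8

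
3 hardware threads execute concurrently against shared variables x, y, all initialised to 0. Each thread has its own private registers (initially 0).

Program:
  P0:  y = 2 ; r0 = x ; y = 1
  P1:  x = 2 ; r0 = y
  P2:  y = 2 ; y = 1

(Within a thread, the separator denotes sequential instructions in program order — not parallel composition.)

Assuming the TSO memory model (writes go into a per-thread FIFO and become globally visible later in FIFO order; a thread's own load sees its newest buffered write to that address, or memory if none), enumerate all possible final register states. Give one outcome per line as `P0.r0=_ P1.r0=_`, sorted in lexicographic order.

outcome vector order: (P0.r0,P1.r0)
|TSO outcomes| = 6

P0.r0=0 P1.r0=0
P0.r0=0 P1.r0=1
P0.r0=0 P1.r0=2
P0.r0=2 P1.r0=0
P0.r0=2 P1.r0=1
P0.r0=2 P1.r0=2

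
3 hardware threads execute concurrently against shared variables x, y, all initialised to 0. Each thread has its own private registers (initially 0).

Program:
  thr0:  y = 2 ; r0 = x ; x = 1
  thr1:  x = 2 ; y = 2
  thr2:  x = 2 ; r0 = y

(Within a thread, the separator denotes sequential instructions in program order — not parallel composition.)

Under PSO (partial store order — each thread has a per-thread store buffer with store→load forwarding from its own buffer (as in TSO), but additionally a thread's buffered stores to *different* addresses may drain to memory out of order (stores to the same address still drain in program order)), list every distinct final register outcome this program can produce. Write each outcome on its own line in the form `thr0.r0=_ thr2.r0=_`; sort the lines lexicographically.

outcome vector order: (thr0.r0,thr2.r0)
|PSO outcomes| = 4

thr0.r0=0 thr2.r0=0
thr0.r0=0 thr2.r0=2
thr0.r0=2 thr2.r0=0
thr0.r0=2 thr2.r0=2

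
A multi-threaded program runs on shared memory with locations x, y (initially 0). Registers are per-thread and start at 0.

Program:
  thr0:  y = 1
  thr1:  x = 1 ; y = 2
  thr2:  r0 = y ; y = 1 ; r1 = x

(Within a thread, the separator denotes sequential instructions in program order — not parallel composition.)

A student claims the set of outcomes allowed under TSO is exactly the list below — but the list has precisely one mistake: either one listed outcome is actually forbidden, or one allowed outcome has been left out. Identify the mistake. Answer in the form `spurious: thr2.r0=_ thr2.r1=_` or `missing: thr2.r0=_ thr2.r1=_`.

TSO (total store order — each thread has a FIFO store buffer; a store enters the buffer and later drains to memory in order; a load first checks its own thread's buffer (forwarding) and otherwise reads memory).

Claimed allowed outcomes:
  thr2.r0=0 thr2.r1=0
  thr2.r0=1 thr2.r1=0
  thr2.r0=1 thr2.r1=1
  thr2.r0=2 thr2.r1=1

outcome vector order: (thr2.r0,thr2.r1)
TSO (5): (0,0) (0,1) (1,0) (1,1) (2,1)
TSO∖claimed = {(0,1)}

missing: thr2.r0=0 thr2.r1=1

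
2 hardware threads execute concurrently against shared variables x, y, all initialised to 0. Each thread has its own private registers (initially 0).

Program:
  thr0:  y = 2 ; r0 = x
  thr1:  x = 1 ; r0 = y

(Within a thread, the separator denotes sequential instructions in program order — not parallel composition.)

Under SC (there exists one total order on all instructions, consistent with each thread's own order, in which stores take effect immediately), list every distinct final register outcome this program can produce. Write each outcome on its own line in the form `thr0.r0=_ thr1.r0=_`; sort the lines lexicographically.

outcome vector order: (thr0.r0,thr1.r0)
|SC outcomes| = 3

thr0.r0=0 thr1.r0=2
thr0.r0=1 thr1.r0=0
thr0.r0=1 thr1.r0=2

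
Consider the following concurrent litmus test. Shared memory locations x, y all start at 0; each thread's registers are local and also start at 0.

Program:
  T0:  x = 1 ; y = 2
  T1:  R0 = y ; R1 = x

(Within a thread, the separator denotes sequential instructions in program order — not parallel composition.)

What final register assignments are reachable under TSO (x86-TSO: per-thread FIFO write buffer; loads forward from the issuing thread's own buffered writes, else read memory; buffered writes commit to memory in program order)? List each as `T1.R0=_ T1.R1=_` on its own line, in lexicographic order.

T1.R0=0 T1.R1=0
T1.R0=0 T1.R1=1
T1.R0=2 T1.R1=1

outcome vector order: (T1.R0,T1.R1)
|TSO outcomes| = 3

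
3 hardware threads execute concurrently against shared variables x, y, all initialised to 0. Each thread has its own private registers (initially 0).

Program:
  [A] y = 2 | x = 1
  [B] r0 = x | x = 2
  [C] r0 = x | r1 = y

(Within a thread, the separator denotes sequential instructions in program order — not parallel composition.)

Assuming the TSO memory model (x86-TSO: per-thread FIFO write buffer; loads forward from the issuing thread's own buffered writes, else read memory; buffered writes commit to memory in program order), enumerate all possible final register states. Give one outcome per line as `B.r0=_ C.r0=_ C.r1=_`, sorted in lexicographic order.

B.r0=0 C.r0=0 C.r1=0
B.r0=0 C.r0=0 C.r1=2
B.r0=0 C.r0=1 C.r1=2
B.r0=0 C.r0=2 C.r1=0
B.r0=0 C.r0=2 C.r1=2
B.r0=1 C.r0=0 C.r1=0
B.r0=1 C.r0=0 C.r1=2
B.r0=1 C.r0=1 C.r1=2
B.r0=1 C.r0=2 C.r1=2

outcome vector order: (B.r0,C.r0,C.r1)
|TSO outcomes| = 9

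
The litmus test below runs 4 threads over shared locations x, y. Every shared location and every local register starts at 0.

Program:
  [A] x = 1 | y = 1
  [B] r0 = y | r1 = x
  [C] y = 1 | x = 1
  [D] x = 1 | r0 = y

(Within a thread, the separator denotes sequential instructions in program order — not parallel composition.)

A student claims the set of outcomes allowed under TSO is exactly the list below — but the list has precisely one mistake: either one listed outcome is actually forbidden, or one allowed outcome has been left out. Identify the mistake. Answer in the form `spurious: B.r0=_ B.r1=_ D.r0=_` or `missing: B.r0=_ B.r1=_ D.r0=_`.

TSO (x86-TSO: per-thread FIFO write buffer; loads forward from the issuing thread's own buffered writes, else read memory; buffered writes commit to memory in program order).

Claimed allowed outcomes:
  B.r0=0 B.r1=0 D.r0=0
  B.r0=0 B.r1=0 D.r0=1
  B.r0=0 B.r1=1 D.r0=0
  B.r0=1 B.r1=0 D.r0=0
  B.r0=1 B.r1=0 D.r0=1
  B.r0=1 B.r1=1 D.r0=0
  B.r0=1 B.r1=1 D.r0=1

outcome vector order: (B.r0,B.r1,D.r0)
TSO (8): 000, 001, 010, 011, 100, 101, 110, 111
TSO∖claimed = {011}

missing: B.r0=0 B.r1=1 D.r0=1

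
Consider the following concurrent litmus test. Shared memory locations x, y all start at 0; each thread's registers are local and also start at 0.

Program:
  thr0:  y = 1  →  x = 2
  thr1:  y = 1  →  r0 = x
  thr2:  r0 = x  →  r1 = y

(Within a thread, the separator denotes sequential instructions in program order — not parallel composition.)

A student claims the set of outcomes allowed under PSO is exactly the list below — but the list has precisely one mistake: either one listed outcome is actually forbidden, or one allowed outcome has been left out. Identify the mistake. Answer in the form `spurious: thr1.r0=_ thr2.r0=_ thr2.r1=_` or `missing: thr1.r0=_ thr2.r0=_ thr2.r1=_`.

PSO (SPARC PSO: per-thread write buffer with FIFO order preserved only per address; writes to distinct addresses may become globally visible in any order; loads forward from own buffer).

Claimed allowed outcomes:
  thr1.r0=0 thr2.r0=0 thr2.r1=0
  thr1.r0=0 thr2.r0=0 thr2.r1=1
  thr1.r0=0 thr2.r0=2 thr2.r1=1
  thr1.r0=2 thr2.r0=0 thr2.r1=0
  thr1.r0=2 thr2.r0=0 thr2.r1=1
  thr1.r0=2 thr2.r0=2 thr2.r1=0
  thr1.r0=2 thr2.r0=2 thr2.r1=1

missing: thr1.r0=0 thr2.r0=2 thr2.r1=0

outcome vector order: (thr1.r0,thr2.r0,thr2.r1)
PSO: 8 outcomes — {0/0/0; 0/0/1; 0/2/0; 0/2/1; 2/0/0; 2/0/1; 2/2/0; 2/2/1}
PSO∖claimed = {0/2/0}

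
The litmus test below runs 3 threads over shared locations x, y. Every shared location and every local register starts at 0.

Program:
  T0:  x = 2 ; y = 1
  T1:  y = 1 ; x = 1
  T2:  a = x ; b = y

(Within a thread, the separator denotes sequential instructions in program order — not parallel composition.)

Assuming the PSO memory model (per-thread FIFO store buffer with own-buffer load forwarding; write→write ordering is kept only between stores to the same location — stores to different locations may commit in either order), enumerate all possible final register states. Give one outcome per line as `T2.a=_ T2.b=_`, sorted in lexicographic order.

T2.a=0 T2.b=0
T2.a=0 T2.b=1
T2.a=1 T2.b=0
T2.a=1 T2.b=1
T2.a=2 T2.b=0
T2.a=2 T2.b=1

outcome vector order: (T2.a,T2.b)
|PSO outcomes| = 6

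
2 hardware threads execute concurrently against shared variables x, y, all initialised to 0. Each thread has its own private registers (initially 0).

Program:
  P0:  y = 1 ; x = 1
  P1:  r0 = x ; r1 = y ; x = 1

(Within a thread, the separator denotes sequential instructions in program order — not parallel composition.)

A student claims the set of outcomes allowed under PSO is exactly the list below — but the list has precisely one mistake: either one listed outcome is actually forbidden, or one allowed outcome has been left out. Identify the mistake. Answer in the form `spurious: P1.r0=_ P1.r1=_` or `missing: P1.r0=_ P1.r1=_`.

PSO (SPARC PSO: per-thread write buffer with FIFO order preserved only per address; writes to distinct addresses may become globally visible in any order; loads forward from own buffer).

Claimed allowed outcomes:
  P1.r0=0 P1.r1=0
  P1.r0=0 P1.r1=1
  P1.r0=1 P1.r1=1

outcome vector order: (P1.r0,P1.r1)
under PSO → (0,0) (0,1) (1,0) (1,1)
PSO∖claimed = {(1,0)}

missing: P1.r0=1 P1.r1=0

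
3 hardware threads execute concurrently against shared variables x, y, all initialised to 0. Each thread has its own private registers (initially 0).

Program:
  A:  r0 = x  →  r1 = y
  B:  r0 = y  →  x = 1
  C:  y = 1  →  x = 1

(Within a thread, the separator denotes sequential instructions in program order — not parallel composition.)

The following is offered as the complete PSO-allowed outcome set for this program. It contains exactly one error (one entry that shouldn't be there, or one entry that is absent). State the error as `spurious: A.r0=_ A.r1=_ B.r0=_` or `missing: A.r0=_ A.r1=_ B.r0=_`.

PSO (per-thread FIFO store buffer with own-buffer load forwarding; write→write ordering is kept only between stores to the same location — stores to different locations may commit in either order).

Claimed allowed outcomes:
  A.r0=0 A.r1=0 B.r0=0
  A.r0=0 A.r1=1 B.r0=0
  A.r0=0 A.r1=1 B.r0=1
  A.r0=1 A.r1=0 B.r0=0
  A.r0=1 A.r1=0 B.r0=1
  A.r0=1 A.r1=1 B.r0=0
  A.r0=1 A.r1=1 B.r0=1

missing: A.r0=0 A.r1=0 B.r0=1

outcome vector order: (A.r0,A.r1,B.r0)
under PSO → 000, 001, 010, 011, 100, 101, 110, 111
PSO∖claimed = {001}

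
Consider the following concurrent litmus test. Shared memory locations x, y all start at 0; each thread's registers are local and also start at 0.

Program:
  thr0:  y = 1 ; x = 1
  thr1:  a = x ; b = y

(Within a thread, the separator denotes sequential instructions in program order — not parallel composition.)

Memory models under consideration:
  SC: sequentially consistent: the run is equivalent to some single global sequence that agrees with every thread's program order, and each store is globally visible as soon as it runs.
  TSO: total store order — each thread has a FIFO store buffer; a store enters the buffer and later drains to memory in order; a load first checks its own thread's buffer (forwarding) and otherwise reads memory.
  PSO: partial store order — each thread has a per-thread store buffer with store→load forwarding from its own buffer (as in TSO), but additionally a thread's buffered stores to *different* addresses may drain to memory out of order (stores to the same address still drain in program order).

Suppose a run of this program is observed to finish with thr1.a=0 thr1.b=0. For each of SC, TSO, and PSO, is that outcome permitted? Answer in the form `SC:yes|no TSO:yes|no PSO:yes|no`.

outcome vector order: (thr1.a,thr1.b)
[SC] allowed = {0/0; 0/1; 1/1}
[TSO] allowed = {0/0; 0/1; 1/1}
[PSO] allowed = {0/0; 0/1; 1/0; 1/1}
target 0/0 ∈ {SC,TSO,PSO}

SC:yes TSO:yes PSO:yes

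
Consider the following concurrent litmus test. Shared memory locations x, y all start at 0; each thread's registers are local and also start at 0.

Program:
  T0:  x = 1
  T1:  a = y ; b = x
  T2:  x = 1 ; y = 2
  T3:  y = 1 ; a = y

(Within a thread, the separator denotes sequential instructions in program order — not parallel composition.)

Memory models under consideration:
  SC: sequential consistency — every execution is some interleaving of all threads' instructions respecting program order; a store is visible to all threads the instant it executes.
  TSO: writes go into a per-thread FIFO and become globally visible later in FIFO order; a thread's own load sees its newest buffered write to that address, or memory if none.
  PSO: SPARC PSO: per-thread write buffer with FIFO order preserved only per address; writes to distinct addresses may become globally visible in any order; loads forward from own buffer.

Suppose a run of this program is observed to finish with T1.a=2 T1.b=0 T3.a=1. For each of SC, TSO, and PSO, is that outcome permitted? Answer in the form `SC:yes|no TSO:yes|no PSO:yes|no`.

SC:no TSO:no PSO:yes

outcome vector order: (T1.a,T1.b,T3.a)
under SC → (0,0,1) (0,0,2) (0,1,1) (0,1,2) (1,0,1) (1,0,2) (1,1,1) (1,1,2) (2,1,1) (2,1,2)
under TSO → (0,0,1) (0,0,2) (0,1,1) (0,1,2) (1,0,1) (1,0,2) (1,1,1) (1,1,2) (2,1,1) (2,1,2)
under PSO → (0,0,1) (0,0,2) (0,1,1) (0,1,2) (1,0,1) (1,0,2) (1,1,1) (1,1,2) (2,0,1) (2,0,2) (2,1,1) (2,1,2)
target (2,0,1) ∈ {PSO}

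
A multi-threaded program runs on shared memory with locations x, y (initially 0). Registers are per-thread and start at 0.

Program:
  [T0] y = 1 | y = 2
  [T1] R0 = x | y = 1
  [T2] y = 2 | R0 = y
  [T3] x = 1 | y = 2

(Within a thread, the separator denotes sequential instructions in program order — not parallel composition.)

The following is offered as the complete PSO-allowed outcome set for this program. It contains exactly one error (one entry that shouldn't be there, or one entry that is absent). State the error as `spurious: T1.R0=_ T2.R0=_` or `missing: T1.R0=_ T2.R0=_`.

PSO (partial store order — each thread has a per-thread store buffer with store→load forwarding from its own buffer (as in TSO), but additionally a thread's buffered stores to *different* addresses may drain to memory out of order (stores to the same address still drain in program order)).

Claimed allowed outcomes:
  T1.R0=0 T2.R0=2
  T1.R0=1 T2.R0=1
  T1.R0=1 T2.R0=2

missing: T1.R0=0 T2.R0=1

outcome vector order: (T1.R0,T2.R0)
[PSO] allowed = {01, 02, 11, 12}
PSO∖claimed = {01}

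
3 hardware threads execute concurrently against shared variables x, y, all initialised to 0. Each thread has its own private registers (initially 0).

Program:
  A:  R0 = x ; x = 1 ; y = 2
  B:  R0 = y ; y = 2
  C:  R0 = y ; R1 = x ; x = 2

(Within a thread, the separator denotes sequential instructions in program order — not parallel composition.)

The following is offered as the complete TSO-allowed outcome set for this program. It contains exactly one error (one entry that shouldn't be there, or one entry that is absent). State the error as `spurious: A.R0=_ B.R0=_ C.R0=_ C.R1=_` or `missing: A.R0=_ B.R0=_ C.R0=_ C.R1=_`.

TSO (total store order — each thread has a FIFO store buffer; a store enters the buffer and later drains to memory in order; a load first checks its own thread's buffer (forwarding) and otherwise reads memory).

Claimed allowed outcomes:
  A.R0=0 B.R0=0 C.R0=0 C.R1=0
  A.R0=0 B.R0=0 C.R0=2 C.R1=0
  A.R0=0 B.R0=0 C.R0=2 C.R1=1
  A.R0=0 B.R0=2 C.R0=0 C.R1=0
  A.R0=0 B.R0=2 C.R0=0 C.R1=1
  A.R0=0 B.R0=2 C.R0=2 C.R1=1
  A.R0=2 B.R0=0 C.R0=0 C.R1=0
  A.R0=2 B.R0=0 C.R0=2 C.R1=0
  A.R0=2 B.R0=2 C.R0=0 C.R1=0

outcome vector order: (A.R0,B.R0,C.R0,C.R1)
TSO (10): (0,0,0,0) (0,0,0,1) (0,0,2,0) (0,0,2,1) (0,2,0,0) (0,2,0,1) (0,2,2,1) (2,0,0,0) (2,0,2,0) (2,2,0,0)
TSO∖claimed = {(0,0,0,1)}

missing: A.R0=0 B.R0=0 C.R0=0 C.R1=1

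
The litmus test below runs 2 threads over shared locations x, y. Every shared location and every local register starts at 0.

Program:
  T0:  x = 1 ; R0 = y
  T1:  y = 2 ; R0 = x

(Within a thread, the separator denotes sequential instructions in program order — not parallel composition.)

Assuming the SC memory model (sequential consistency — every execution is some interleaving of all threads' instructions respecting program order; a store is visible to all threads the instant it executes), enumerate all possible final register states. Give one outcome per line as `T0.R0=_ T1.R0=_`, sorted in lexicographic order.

outcome vector order: (T0.R0,T1.R0)
|SC outcomes| = 3

T0.R0=0 T1.R0=1
T0.R0=2 T1.R0=0
T0.R0=2 T1.R0=1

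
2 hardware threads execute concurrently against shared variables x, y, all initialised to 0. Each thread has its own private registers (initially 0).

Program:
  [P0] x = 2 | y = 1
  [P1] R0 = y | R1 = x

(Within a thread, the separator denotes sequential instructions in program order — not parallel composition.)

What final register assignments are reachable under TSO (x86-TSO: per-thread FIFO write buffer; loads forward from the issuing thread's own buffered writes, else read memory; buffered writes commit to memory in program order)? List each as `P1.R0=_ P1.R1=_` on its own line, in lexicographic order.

outcome vector order: (P1.R0,P1.R1)
|TSO outcomes| = 3

P1.R0=0 P1.R1=0
P1.R0=0 P1.R1=2
P1.R0=1 P1.R1=2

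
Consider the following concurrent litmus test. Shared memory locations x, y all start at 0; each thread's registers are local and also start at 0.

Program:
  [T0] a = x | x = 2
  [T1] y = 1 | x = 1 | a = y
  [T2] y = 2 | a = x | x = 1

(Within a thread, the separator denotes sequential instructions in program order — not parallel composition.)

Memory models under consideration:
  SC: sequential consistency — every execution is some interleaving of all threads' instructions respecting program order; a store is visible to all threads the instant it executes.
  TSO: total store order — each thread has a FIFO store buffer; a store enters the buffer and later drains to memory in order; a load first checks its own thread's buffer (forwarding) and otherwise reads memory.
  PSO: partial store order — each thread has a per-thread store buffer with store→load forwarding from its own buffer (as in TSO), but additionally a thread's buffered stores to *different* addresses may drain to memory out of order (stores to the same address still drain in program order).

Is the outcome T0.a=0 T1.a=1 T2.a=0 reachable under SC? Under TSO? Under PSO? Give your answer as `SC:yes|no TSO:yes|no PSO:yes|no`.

outcome vector order: (T0.a,T1.a,T2.a)
SC (12): (0,1,0), (0,1,1), (0,1,2), (0,2,0), (0,2,1), (0,2,2), (1,1,0), (1,1,1), (1,1,2), (1,2,0), (1,2,1), (1,2,2)
TSO (12): (0,1,0), (0,1,1), (0,1,2), (0,2,0), (0,2,1), (0,2,2), (1,1,0), (1,1,1), (1,1,2), (1,2,0), (1,2,1), (1,2,2)
PSO (12): (0,1,0), (0,1,1), (0,1,2), (0,2,0), (0,2,1), (0,2,2), (1,1,0), (1,1,1), (1,1,2), (1,2,0), (1,2,1), (1,2,2)
target (0,1,0) ∈ {SC,TSO,PSO}

SC:yes TSO:yes PSO:yes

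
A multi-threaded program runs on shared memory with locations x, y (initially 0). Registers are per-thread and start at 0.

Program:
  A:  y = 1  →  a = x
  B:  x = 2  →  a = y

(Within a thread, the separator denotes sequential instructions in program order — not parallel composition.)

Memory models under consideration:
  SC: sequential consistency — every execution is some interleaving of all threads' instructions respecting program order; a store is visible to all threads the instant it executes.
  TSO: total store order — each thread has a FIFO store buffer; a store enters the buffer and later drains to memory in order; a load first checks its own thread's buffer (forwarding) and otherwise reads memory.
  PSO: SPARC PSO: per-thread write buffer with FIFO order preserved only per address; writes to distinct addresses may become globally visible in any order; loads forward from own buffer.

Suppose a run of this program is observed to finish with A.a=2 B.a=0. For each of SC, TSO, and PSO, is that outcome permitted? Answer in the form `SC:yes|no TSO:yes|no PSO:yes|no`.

outcome vector order: (A.a,B.a)
under SC → 0/1, 2/0, 2/1
under TSO → 0/0, 0/1, 2/0, 2/1
under PSO → 0/0, 0/1, 2/0, 2/1
target 2/0 ∈ {SC,TSO,PSO}

SC:yes TSO:yes PSO:yes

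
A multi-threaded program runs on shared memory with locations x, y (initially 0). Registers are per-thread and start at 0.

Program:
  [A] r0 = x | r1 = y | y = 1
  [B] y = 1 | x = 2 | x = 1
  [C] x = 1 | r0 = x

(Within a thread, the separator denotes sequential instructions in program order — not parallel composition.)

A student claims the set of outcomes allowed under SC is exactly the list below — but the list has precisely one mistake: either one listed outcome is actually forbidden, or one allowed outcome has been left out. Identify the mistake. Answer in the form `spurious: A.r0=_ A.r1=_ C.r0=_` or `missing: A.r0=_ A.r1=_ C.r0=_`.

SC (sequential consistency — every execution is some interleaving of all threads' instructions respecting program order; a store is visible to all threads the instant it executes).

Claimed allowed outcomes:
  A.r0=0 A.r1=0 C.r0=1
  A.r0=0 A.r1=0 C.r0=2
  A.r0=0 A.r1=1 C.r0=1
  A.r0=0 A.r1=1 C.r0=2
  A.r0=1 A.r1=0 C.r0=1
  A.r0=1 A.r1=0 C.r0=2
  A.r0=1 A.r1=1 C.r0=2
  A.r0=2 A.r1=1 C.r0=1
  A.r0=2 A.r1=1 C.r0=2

missing: A.r0=1 A.r1=1 C.r0=1

outcome vector order: (A.r0,A.r1,C.r0)
SC: 10 outcomes — {<0 0 1>; <0 0 2>; <0 1 1>; <0 1 2>; <1 0 1>; <1 0 2>; <1 1 1>; <1 1 2>; <2 1 1>; <2 1 2>}
SC∖claimed = {<1 1 1>}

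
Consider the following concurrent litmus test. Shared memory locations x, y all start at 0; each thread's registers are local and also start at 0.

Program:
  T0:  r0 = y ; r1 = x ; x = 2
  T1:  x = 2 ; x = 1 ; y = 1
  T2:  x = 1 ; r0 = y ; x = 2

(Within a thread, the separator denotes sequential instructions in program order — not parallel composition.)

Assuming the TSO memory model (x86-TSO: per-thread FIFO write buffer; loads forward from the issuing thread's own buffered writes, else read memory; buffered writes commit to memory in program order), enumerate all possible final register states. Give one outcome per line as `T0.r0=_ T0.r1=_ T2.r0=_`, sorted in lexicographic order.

outcome vector order: (T0.r0,T0.r1,T2.r0)
|TSO outcomes| = 10

T0.r0=0 T0.r1=0 T2.r0=0
T0.r0=0 T0.r1=0 T2.r0=1
T0.r0=0 T0.r1=1 T2.r0=0
T0.r0=0 T0.r1=1 T2.r0=1
T0.r0=0 T0.r1=2 T2.r0=0
T0.r0=0 T0.r1=2 T2.r0=1
T0.r0=1 T0.r1=1 T2.r0=0
T0.r0=1 T0.r1=1 T2.r0=1
T0.r0=1 T0.r1=2 T2.r0=0
T0.r0=1 T0.r1=2 T2.r0=1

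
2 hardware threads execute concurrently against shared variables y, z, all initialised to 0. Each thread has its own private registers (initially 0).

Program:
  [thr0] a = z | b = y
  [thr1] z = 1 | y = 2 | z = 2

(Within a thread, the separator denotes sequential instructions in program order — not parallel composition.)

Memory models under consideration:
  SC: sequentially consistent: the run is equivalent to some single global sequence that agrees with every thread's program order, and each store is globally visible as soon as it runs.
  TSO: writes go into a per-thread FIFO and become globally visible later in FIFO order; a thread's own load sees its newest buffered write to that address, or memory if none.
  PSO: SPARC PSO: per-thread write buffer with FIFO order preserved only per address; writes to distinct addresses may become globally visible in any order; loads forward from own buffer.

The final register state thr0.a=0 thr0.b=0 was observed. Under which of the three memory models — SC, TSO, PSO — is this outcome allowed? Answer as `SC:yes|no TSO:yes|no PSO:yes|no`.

outcome vector order: (thr0.a,thr0.b)
SC: 5 outcomes — {00, 02, 10, 12, 22}
TSO: 5 outcomes — {00, 02, 10, 12, 22}
PSO: 6 outcomes — {00, 02, 10, 12, 20, 22}
target 00 ∈ {SC,TSO,PSO}

SC:yes TSO:yes PSO:yes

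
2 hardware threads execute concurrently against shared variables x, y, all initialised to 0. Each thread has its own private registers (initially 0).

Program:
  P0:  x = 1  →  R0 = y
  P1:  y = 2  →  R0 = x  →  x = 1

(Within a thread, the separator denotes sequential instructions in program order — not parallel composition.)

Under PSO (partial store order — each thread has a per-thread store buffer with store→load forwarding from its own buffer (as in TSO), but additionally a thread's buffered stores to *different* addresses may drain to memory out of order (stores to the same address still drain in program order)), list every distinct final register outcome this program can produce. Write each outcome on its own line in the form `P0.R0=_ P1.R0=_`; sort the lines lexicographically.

P0.R0=0 P1.R0=0
P0.R0=0 P1.R0=1
P0.R0=2 P1.R0=0
P0.R0=2 P1.R0=1

outcome vector order: (P0.R0,P1.R0)
|PSO outcomes| = 4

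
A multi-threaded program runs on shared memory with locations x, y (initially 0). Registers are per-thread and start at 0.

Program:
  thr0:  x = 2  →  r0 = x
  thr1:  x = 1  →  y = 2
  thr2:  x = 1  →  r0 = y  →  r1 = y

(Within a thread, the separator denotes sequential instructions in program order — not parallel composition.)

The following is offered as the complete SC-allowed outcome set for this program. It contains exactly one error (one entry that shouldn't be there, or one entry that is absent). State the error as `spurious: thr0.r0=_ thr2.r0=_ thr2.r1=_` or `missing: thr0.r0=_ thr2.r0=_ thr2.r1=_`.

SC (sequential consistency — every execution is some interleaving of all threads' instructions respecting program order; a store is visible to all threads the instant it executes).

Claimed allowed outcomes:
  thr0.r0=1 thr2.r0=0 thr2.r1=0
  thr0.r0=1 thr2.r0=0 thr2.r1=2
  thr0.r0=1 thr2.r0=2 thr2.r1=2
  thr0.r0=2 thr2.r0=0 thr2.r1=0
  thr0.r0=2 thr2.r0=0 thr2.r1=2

outcome vector order: (thr0.r0,thr2.r0,thr2.r1)
under SC → 1/0/0, 1/0/2, 1/2/2, 2/0/0, 2/0/2, 2/2/2
SC∖claimed = {2/2/2}

missing: thr0.r0=2 thr2.r0=2 thr2.r1=2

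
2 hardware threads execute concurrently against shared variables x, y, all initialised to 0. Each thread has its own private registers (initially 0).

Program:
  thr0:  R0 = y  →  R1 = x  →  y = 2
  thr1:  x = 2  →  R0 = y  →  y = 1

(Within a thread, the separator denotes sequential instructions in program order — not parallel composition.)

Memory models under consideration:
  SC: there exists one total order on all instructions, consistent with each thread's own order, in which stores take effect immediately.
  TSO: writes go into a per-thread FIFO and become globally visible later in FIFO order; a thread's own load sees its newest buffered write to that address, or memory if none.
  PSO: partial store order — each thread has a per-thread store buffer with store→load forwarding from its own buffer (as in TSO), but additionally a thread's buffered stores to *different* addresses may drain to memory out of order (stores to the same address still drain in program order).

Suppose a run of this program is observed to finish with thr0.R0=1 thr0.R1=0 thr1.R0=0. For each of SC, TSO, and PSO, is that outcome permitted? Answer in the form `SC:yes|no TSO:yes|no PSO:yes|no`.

SC:no TSO:no PSO:yes

outcome vector order: (thr0.R0,thr0.R1,thr1.R0)
[SC] allowed = {(0,0,0); (0,0,2); (0,2,0); (0,2,2); (1,2,0)}
[TSO] allowed = {(0,0,0); (0,0,2); (0,2,0); (0,2,2); (1,2,0)}
[PSO] allowed = {(0,0,0); (0,0,2); (0,2,0); (0,2,2); (1,0,0); (1,2,0)}
target (1,0,0) ∈ {PSO}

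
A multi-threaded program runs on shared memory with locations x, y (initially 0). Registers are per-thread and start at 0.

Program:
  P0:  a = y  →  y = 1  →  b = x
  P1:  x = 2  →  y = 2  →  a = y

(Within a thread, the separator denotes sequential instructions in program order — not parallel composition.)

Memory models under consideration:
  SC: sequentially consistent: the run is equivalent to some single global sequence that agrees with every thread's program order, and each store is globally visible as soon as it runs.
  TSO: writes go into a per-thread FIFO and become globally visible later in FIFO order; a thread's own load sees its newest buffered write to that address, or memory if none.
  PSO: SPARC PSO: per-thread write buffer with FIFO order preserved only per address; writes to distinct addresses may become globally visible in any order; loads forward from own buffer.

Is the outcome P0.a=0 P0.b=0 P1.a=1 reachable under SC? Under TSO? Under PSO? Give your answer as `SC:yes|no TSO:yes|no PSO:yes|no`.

SC:no TSO:yes PSO:yes

outcome vector order: (P0.a,P0.b,P1.a)
SC: 5 outcomes — {002 021 022 221 222}
TSO: 6 outcomes — {001 002 021 022 221 222}
PSO: 8 outcomes — {001 002 021 022 201 202 221 222}
target 001 ∈ {TSO,PSO}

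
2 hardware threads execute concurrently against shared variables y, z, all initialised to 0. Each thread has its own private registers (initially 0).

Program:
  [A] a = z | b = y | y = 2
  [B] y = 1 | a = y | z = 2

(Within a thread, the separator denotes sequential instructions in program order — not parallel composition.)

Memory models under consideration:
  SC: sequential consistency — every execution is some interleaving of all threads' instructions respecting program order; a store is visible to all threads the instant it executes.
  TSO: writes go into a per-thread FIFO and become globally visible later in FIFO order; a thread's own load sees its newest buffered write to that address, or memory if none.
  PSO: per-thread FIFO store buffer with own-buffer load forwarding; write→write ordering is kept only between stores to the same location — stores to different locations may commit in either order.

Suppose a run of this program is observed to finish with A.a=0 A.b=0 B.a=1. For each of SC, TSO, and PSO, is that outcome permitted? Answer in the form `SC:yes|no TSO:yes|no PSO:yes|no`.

SC:yes TSO:yes PSO:yes

outcome vector order: (A.a,A.b,B.a)
SC: 5 outcomes — {(0,0,1); (0,0,2); (0,1,1); (0,1,2); (2,1,1)}
TSO: 5 outcomes — {(0,0,1); (0,0,2); (0,1,1); (0,1,2); (2,1,1)}
PSO: 6 outcomes — {(0,0,1); (0,0,2); (0,1,1); (0,1,2); (2,0,1); (2,1,1)}
target (0,0,1) ∈ {SC,TSO,PSO}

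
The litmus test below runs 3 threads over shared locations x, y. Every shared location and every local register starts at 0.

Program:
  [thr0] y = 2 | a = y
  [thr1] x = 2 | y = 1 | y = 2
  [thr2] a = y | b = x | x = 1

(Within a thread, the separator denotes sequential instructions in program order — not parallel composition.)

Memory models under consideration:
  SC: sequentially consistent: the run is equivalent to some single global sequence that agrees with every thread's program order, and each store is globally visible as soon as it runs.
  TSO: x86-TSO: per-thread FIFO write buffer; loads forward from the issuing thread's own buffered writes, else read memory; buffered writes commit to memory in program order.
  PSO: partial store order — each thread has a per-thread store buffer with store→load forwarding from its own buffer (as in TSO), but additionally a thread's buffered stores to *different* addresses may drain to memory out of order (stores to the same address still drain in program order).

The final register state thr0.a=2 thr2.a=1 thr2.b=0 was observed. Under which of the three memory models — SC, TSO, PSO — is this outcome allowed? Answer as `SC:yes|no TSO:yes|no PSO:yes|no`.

outcome vector order: (thr0.a,thr2.a,thr2.b)
under SC → 1/0/0, 1/0/2, 1/1/2, 1/2/0, 1/2/2, 2/0/0, 2/0/2, 2/1/2, 2/2/0, 2/2/2
under TSO → 1/0/0, 1/0/2, 1/1/2, 1/2/0, 1/2/2, 2/0/0, 2/0/2, 2/1/2, 2/2/0, 2/2/2
under PSO → 1/0/0, 1/0/2, 1/1/0, 1/1/2, 1/2/0, 1/2/2, 2/0/0, 2/0/2, 2/1/0, 2/1/2, 2/2/0, 2/2/2
target 2/1/0 ∈ {PSO}

SC:no TSO:no PSO:yes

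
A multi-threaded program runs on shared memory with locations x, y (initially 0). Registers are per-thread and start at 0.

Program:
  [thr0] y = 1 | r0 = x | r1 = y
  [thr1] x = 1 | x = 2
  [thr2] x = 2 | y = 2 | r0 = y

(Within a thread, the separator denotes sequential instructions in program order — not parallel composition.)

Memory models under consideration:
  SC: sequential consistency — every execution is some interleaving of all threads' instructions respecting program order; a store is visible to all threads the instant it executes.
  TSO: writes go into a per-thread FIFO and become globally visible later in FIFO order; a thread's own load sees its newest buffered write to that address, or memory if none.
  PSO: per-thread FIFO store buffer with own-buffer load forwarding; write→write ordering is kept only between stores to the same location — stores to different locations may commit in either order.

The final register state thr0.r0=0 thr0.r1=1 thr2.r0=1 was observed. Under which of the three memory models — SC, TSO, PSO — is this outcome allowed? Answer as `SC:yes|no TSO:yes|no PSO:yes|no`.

outcome vector order: (thr0.r0,thr0.r1,thr2.r0)
SC: 8 outcomes — {0/1/2 0/2/2 1/1/1 1/1/2 1/2/2 2/1/1 2/1/2 2/2/2}
TSO: 9 outcomes — {0/1/1 0/1/2 0/2/2 1/1/1 1/1/2 1/2/2 2/1/1 2/1/2 2/2/2}
PSO: 9 outcomes — {0/1/1 0/1/2 0/2/2 1/1/1 1/1/2 1/2/2 2/1/1 2/1/2 2/2/2}
target 0/1/1 ∈ {TSO,PSO}

SC:no TSO:yes PSO:yes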